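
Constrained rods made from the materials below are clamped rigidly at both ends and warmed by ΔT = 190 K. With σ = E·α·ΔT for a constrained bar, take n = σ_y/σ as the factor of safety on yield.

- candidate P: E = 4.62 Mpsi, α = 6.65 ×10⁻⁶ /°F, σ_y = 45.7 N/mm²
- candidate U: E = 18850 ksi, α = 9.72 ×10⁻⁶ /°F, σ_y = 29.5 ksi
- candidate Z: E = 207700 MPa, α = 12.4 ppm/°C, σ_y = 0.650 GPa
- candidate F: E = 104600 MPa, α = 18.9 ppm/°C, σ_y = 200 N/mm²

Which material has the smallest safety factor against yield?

Converting E to GPa, α to ×10⁻⁶/K, σ_y to MPa, then σ and n for each:
  candidate P: E = 31.85, α = 12.0, σ_y = 45.70 → σ = 72.4 MPa, n = 0.631
  candidate U: E = 130.0, α = 17.5, σ_y = 203.4 → σ = 432 MPa, n = 0.471
  candidate Z: E = 207.7, α = 12.4, σ_y = 650.0 → σ = 489 MPa, n = 1.33
  candidate F: E = 104.6, α = 18.9, σ_y = 200.0 → σ = 376 MPa, n = 0.532
Smallest n: candidate U with n = 0.471.

candidate U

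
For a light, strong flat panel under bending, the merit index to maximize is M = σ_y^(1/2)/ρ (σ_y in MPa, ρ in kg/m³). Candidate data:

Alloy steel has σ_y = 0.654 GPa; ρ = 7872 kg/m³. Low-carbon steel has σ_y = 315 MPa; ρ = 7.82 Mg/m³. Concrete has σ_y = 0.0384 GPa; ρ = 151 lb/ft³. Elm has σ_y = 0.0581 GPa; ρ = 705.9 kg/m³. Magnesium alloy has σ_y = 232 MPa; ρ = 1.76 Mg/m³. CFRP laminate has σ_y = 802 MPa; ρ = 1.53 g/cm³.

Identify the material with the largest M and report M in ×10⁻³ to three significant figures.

CFRP laminate, M = 18.5×10⁻³

Convert each candidate to consistent units, then evaluate M:
  alloy steel: σ_y = 654.0 MPa, ρ = 7872 kg/m³
  low-carbon steel: σ_y = 315.0 MPa, ρ = 7820 kg/m³
  concrete: σ_y = 38.40 MPa, ρ = 2419 kg/m³
  elm: σ_y = 58.10 MPa, ρ = 705.9 kg/m³
  magnesium alloy: σ_y = 232.0 MPa, ρ = 1760 kg/m³
  CFRP laminate: σ_y = 802.0 MPa, ρ = 1530 kg/m³
  CFRP laminate: M = 18.5×10⁻³
  elm: M = 10.8×10⁻³
  magnesium alloy: M = 8.65×10⁻³
  alloy steel: M = 3.25×10⁻³
  concrete: M = 2.56×10⁻³
  low-carbon steel: M = 2.27×10⁻³
CFRP laminate has the largest M.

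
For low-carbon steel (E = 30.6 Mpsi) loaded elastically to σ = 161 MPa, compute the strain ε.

E = 30.6 Mpsi = 211.0 GPa = 211000 MPa.
ε = σ/E = 161 / 211000 = 7.63×10⁻⁴.

7.63×10⁻⁴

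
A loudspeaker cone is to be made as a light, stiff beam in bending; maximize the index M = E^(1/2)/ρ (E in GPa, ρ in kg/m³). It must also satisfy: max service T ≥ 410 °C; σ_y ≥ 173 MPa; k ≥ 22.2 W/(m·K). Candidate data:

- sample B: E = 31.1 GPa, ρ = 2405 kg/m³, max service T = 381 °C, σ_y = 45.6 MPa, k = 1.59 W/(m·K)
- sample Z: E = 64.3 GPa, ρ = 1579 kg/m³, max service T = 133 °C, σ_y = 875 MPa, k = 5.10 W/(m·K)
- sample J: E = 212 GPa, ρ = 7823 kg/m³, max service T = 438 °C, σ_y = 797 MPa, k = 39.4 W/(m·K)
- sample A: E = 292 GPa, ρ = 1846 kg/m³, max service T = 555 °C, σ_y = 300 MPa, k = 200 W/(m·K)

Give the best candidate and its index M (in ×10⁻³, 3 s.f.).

sample A, M = 9.26×10⁻³

Screen on constraints: max service T ≥ 410 °C; σ_y ≥ 173 MPa; k ≥ 22.2 W/(m·K). Survivors: sample J, sample A.
Computing M directly (units already consistent):
  sample A: M = 9.26×10⁻³
  sample J: M = 1.86×10⁻³
Highest index: sample A.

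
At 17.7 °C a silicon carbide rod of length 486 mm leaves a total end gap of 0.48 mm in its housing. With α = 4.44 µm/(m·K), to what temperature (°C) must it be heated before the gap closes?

α·L₀·ΔT = 0.48 mm ⇒ ΔT = 0.48 / (4.44×10⁻⁶ × 486.0) = 222.4 K.
T = 17.7 + 222.4 = 240.1 °C.

240 °C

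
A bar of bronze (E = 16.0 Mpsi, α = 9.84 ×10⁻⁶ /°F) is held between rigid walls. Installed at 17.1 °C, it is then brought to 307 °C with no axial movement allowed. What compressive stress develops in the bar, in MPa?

566 MPa

E = 16.0 Mpsi = 110.3 GPa.
α = 9.84×10⁻⁶/°F × 9/5 = 17.7×10⁻⁶/K.
ΔT = 289.9 K. Constrained thermal stress σ = E·α·ΔT = 110.3×10³ MPa × 17.7×10⁻⁶ × 289.9 = 566 MPa (compressive).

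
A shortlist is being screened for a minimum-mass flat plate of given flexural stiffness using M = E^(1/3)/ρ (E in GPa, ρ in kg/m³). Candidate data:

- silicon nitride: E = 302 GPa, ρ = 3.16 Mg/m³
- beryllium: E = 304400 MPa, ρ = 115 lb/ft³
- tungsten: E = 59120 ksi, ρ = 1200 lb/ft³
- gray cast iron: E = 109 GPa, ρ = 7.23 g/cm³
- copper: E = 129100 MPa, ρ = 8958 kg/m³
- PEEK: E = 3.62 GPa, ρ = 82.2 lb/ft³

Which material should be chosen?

Convert each candidate to consistent units, then evaluate M:
  silicon nitride: E = 302.0 GPa, ρ = 3160 kg/m³
  beryllium: E = 304.4 GPa, ρ = 1842 kg/m³
  tungsten: E = 407.6 GPa, ρ = 19220 kg/m³
  gray cast iron: E = 109.0 GPa, ρ = 7230 kg/m³
  copper: E = 129.1 GPa, ρ = 8958 kg/m³
  PEEK: E = 3.620 GPa, ρ = 1317 kg/m³
  beryllium: M = 3.65×10⁻³
  silicon nitride: M = 2.12×10⁻³
  PEEK: M = 1.17×10⁻³
  gray cast iron: M = 0.661×10⁻³
  copper: M = 0.564×10⁻³
  tungsten: M = 0.386×10⁻³
Beryllium has the largest M.

beryllium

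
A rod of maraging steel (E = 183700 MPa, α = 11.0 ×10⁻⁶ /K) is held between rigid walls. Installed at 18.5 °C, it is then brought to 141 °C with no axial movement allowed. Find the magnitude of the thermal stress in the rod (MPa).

E = 183700 MPa = 183.7 GPa.
ΔT = 122.5 K. Constrained thermal stress σ = E·α·ΔT = 183.7×10³ MPa × 11.0×10⁻⁶ × 122.5 = 248 MPa (compressive).

248 MPa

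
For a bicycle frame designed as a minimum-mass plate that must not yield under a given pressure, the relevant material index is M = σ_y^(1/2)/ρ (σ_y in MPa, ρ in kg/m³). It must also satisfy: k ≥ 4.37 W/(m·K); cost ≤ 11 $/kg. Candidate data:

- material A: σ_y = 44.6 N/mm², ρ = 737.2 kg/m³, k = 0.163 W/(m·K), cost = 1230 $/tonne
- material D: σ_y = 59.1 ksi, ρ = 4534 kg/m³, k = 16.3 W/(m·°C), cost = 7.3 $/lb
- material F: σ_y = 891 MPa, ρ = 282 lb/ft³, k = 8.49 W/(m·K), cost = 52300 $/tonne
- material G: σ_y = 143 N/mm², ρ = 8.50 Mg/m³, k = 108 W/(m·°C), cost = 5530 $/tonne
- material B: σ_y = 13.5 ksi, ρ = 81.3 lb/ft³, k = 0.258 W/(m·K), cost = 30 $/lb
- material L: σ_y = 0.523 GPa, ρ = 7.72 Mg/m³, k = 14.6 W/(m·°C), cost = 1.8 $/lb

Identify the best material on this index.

Screen on constraints: k ≥ 4.37 W/(m·K); cost ≤ 11 $/kg. Survivors: material G, material L.
Putting every candidate on a common basis:
  material G: σ_y = 143.0 MPa, ρ = 8500 kg/m³
  material L: σ_y = 523.0 MPa, ρ = 7720 kg/m³
  material L: M = 2.96×10⁻³
  material G: M = 1.41×10⁻³
Material L ranks first.

material L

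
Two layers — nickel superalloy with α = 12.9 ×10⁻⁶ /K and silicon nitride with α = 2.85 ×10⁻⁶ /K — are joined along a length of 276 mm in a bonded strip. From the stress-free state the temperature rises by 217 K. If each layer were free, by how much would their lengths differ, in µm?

602 µm

Δα = |12.9 − 2.85|×10⁻⁶/K = 10.1×10⁻⁶/K.
ΔL_mismatch = Δα·L·ΔT = 10.1×10⁻⁶ × 276.0 mm × 217.0 K = 602 µm.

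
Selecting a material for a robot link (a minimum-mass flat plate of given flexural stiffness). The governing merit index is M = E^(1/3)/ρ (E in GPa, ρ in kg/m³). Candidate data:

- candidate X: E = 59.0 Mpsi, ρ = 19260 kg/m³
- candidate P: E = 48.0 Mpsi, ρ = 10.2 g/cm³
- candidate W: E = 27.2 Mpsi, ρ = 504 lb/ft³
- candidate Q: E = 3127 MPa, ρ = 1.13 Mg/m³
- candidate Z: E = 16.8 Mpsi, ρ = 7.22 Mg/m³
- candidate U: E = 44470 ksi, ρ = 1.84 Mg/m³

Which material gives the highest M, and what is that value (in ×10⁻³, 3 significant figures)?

Putting every candidate on a common basis:
  candidate X: E = 406.8 GPa, ρ = 19260 kg/m³
  candidate P: E = 330.9 GPa, ρ = 10200 kg/m³
  candidate W: E = 187.5 GPa, ρ = 8073 kg/m³
  candidate Q: E = 3.127 GPa, ρ = 1130 kg/m³
  candidate Z: E = 115.8 GPa, ρ = 7220 kg/m³
  candidate U: E = 306.6 GPa, ρ = 1840 kg/m³
  candidate U: M = 3.66×10⁻³
  candidate Q: M = 1.29×10⁻³
  candidate W: M = 0.709×10⁻³
  candidate P: M = 0.678×10⁻³
  candidate Z: M = 0.675×10⁻³
  candidate X: M = 0.385×10⁻³
Candidate U has the largest M.

candidate U, M = 3.66×10⁻³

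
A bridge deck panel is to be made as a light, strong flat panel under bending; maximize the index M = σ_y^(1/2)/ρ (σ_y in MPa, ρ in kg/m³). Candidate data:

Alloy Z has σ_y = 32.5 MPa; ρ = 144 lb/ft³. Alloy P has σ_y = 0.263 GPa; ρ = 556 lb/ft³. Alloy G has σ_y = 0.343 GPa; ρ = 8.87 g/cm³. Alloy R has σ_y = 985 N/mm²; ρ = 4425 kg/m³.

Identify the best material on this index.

alloy R

Convert each candidate to consistent units, then evaluate M:
  alloy Z: σ_y = 32.50 MPa, ρ = 2307 kg/m³
  alloy P: σ_y = 263.0 MPa, ρ = 8906 kg/m³
  alloy G: σ_y = 343.0 MPa, ρ = 8870 kg/m³
  alloy R: σ_y = 985.0 MPa, ρ = 4425 kg/m³
  alloy R: M = 7.09×10⁻³
  alloy Z: M = 2.47×10⁻³
  alloy G: M = 2.09×10⁻³
  alloy P: M = 1.82×10⁻³
The maximum is for alloy R.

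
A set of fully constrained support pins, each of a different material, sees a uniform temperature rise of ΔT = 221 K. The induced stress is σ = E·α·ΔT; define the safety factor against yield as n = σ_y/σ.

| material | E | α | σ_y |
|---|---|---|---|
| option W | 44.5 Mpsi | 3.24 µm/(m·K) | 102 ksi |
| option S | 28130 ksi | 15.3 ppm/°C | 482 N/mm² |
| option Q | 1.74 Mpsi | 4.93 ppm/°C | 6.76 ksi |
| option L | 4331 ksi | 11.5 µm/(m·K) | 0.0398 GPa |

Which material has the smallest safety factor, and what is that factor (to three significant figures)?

option L, n = 0.524

In consistent units (E in GPa, α in ×10⁻⁶/K, σ_y in MPa):
  option W: E = 306.8, α = 3.24, σ_y = 703.3 → σ = 220 MPa, n = 3.20
  option S: E = 193.9, α = 15.3, σ_y = 482.0 → σ = 656 MPa, n = 0.735
  option Q: E = 12.00, α = 4.93, σ_y = 46.61 → σ = 13.1 MPa, n = 3.57
  option L: E = 29.86, α = 11.5, σ_y = 39.80 → σ = 75.9 MPa, n = 0.524
Smallest n: option L with n = 0.524.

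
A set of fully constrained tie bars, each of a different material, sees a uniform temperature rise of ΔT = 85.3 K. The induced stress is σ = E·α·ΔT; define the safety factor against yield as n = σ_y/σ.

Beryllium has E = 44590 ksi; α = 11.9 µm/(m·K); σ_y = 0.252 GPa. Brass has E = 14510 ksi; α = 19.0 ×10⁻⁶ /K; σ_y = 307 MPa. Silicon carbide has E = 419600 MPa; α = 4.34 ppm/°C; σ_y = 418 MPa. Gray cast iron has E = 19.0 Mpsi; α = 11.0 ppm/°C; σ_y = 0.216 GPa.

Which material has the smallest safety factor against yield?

beryllium

In consistent units (E in GPa, α in ×10⁻⁶/K, σ_y in MPa):
  beryllium: E = 307.4, α = 11.9, σ_y = 252.0 → σ = 312 MPa, n = 0.808
  brass: E = 100.0, α = 19.0, σ_y = 307.0 → σ = 162 MPa, n = 1.89
  silicon carbide: E = 419.6, α = 4.34, σ_y = 418.0 → σ = 155 MPa, n = 2.69
  gray cast iron: E = 131.0, α = 11.0, σ_y = 216.0 → σ = 123 MPa, n = 1.76
Beryllium has the lowest safety factor, n = 0.808.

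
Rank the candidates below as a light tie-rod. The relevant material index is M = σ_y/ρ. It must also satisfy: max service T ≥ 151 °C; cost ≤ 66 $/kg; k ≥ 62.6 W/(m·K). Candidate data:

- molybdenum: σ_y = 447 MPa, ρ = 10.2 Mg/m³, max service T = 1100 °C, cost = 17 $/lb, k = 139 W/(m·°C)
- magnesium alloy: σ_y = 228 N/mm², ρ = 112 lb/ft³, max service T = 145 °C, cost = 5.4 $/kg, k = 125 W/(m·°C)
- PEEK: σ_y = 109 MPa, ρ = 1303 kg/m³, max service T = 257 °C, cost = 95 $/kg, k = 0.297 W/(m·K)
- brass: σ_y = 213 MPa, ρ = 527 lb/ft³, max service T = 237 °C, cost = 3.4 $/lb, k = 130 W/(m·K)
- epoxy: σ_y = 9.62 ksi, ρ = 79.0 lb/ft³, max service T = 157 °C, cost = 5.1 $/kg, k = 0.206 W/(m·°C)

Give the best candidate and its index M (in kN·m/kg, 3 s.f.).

Screen on constraints: max service T ≥ 151 °C; cost ≤ 66 $/kg; k ≥ 62.6 W/(m·K). Survivors: molybdenum, brass.
In SI units:
  molybdenum: σ_y = 447.0 MPa, ρ = 10200 kg/m³
  brass: σ_y = 213.0 MPa, ρ = 8442 kg/m³
  molybdenum: M = 43.8 kN·m/kg
  brass: M = 25.2 kN·m/kg
The maximum is for molybdenum.

molybdenum, M = 43.8 kN·m/kg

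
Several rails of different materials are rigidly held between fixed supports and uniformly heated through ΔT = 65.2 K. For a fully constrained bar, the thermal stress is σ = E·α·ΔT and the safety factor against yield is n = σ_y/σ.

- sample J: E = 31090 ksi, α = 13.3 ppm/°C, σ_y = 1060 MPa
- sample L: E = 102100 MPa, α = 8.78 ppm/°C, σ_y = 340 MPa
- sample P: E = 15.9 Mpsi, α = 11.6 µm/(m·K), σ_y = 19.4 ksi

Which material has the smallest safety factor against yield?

Converting E to GPa, α to ×10⁻⁶/K, σ_y to MPa, then σ and n for each:
  sample J: E = 214.4, α = 13.3, σ_y = 1060 → σ = 186 MPa, n = 5.70
  sample L: E = 102.1, α = 8.78, σ_y = 340.0 → σ = 58.4 MPa, n = 5.82
  sample P: E = 109.6, α = 11.6, σ_y = 133.8 → σ = 82.9 MPa, n = 1.61
Sample P has the lowest safety factor, n = 1.61.

sample P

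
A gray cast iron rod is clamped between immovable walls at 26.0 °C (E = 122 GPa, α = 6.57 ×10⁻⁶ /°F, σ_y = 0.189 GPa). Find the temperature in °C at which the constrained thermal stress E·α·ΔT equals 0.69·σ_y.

116 °C

α = 6.57×10⁻⁶/°F × 9/5 = 11.8×10⁻⁶/K.
σ_y = 0.189 GPa = 189.0 MPa.
E·α·ΔT = 130.4 MPa ⇒ ΔT = 130.4 / (122.0×10³ × 11.8×10⁻⁶) = 90.39 K.
T = 26.0 + 90.39 = 116.4 °C.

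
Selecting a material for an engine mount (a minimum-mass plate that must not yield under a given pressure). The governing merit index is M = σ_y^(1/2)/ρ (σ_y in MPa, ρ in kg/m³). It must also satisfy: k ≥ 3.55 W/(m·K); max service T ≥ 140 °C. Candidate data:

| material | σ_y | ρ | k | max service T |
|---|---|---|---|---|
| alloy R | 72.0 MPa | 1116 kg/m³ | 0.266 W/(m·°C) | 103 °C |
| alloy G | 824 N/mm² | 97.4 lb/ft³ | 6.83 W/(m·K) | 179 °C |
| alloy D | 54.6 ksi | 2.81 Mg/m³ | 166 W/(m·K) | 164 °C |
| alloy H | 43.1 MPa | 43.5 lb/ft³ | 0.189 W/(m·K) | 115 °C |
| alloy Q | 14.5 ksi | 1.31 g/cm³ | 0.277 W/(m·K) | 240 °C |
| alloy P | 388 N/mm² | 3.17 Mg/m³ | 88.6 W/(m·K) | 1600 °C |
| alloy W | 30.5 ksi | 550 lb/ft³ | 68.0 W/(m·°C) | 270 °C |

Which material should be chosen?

alloy G

Screen on constraints: k ≥ 3.55 W/(m·K); max service T ≥ 140 °C. Survivors: alloy G, alloy D, alloy P, alloy W.
In SI units:
  alloy G: σ_y = 824.0 MPa, ρ = 1560 kg/m³
  alloy D: σ_y = 376.5 MPa, ρ = 2810 kg/m³
  alloy P: σ_y = 388.0 MPa, ρ = 3170 kg/m³
  alloy W: σ_y = 210.3 MPa, ρ = 8810 kg/m³
  alloy G: M = 18.4×10⁻³
  alloy D: M = 6.90×10⁻³
  alloy P: M = 6.21×10⁻³
  alloy W: M = 1.65×10⁻³
Highest index: alloy G.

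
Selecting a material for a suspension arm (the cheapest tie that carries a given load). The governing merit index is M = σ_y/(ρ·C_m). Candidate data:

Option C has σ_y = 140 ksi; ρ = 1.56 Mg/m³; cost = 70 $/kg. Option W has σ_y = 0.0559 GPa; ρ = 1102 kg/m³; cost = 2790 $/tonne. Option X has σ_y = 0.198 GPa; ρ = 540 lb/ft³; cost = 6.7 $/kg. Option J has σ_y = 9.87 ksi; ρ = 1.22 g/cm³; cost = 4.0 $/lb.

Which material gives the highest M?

option W

In SI units:
  option C: σ_y = 965.3 MPa, ρ = 1560 kg/m³, cost = 70.00 $/kg
  option W: σ_y = 55.90 MPa, ρ = 1102 kg/m³, cost = 2.790 $/kg
  option X: σ_y = 198.0 MPa, ρ = 8650 kg/m³, cost = 6.700 $/kg
  option J: σ_y = 68.05 MPa, ρ = 1220 kg/m³, cost = 8.818 $/kg
  option W: M = 18.2 kN·m per $
  option C: M = 8.84 kN·m per $
  option J: M = 6.33 kN·m per $
  option X: M = 3.42 kN·m per $
Option W has the largest M.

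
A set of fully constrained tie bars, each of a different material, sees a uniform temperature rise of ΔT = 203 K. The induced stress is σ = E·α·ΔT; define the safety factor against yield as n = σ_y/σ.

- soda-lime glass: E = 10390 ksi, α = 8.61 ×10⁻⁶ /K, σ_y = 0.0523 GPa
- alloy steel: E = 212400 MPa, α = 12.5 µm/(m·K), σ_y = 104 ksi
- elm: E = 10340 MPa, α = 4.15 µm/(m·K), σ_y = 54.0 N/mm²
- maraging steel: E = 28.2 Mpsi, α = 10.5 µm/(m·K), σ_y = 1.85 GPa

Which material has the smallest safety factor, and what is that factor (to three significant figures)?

Per material, after unit conversion:
  soda-lime glass: E = 71.64, α = 8.61, σ_y = 52.30 → σ = 125 MPa, n = 0.418
  alloy steel: E = 212.4, α = 12.5, σ_y = 717.1 → σ = 539 MPa, n = 1.33
  elm: E = 10.34, α = 4.15, σ_y = 54.00 → σ = 8.71 MPa, n = 6.20
  maraging steel: E = 194.4, α = 10.5, σ_y = 1850 → σ = 414 MPa, n = 4.46
Smallest n: soda-lime glass with n = 0.418.

soda-lime glass, n = 0.418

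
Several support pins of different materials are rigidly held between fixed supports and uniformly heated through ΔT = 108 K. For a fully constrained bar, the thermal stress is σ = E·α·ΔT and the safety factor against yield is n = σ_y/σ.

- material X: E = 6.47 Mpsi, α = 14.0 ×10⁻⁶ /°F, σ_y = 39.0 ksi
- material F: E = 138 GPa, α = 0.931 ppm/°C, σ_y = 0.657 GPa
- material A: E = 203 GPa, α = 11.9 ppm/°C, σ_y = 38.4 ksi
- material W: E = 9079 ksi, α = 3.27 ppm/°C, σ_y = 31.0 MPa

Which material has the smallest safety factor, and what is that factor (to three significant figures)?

material A, n = 1.01

In consistent units (E in GPa, α in ×10⁻⁶/K, σ_y in MPa):
  material X: E = 44.61, α = 25.2, σ_y = 268.9 → σ = 121 MPa, n = 2.21
  material F: E = 138.0, α = 0.931, σ_y = 657.0 → σ = 13.9 MPa, n = 47.3
  material A: E = 203.0, α = 11.9, σ_y = 264.8 → σ = 261 MPa, n = 1.01
  material W: E = 62.60, α = 3.27, σ_y = 31.00 → σ = 22.1 MPa, n = 1.40
Smallest n: material A with n = 1.01.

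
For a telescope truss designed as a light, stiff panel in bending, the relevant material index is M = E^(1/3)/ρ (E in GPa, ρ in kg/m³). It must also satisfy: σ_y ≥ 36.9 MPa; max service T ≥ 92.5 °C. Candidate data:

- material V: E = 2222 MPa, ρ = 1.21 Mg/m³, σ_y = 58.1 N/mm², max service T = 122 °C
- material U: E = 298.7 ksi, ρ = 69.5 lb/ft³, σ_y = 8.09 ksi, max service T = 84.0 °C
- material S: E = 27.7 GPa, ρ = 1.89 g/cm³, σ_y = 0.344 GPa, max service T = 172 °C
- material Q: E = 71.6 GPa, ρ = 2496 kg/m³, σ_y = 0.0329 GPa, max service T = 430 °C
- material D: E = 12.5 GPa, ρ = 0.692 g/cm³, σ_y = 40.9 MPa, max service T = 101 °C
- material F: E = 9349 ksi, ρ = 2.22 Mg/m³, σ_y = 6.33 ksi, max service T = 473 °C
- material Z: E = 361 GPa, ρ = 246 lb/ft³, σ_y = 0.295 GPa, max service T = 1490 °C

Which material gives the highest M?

material D

Screen on constraints: σ_y ≥ 36.9 MPa; max service T ≥ 92.5 °C. Survivors: material V, material S, material D, material F, material Z.
In SI units:
  material V: E = 2.222 GPa, ρ = 1210 kg/m³
  material S: E = 27.70 GPa, ρ = 1890 kg/m³
  material D: E = 12.50 GPa, ρ = 692.0 kg/m³
  material F: E = 64.46 GPa, ρ = 2220 kg/m³
  material Z: E = 361.0 GPa, ρ = 3941 kg/m³
  material D: M = 3.35×10⁻³
  material Z: M = 1.81×10⁻³
  material F: M = 1.81×10⁻³
  material S: M = 1.60×10⁻³
  material V: M = 1.08×10⁻³
Highest index: material D.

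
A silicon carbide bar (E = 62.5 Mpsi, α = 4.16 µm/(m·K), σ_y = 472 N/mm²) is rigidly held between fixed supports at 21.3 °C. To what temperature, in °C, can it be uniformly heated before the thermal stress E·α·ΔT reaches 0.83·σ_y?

E = 62.5 Mpsi = 430.9 GPa.
σ_y = 472 N/mm² = 472.0 MPa.
E·α·ΔT = 391.8 MPa ⇒ ΔT = 391.8 / (430.9×10³ × 4.16×10⁻⁶) = 218.5 K.
T = 21.3 + 218.5 = 239.8 °C.

240 °C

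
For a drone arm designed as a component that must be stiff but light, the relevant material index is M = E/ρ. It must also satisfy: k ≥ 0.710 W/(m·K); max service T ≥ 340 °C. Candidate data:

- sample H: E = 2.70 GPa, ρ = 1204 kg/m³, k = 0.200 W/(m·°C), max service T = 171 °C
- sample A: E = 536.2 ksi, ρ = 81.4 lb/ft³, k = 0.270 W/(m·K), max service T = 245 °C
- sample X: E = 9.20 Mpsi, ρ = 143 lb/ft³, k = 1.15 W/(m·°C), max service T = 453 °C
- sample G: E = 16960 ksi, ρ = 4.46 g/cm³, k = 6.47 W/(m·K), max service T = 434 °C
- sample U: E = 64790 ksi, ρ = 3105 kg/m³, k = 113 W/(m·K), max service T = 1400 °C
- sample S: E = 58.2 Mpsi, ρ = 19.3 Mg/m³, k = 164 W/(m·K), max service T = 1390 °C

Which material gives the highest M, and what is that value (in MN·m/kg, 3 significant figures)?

sample U, M = 144 MN·m/kg

Screen on constraints: k ≥ 0.710 W/(m·K); max service T ≥ 340 °C. Survivors: sample X, sample G, sample U, sample S.
Normalizing units and computing the index:
  sample X: E = 63.43 GPa, ρ = 2291 kg/m³
  sample G: E = 116.9 GPa, ρ = 4460 kg/m³
  sample U: E = 446.7 GPa, ρ = 3105 kg/m³
  sample S: E = 401.3 GPa, ρ = 19300 kg/m³
  sample U: M = 144 MN·m/kg
  sample X: M = 27.7 MN·m/kg
  sample G: M = 26.2 MN·m/kg
  sample S: M = 20.8 MN·m/kg
Highest index: sample U.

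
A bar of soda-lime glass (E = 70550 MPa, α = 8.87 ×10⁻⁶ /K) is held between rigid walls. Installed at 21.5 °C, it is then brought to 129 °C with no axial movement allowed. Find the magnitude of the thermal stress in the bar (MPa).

67.3 MPa

E = 70550 MPa = 70.55 GPa.
ΔT = 107.5 K. Constrained thermal stress σ = E·α·ΔT = 70.55×10³ MPa × 8.87×10⁻⁶ × 107.5 = 67.3 MPa (compressive).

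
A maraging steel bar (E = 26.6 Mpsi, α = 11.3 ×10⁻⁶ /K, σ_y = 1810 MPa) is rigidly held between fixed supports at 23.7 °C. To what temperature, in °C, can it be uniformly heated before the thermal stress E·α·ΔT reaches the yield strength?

E = 26.6 Mpsi = 183.4 GPa.
E·α·ΔT = 1810 MPa ⇒ ΔT = 1810 / (183.4×10³ × 11.3×10⁻⁶) = 873.4 K.
T = 23.7 + 873.4 = 897.1 °C.

897 °C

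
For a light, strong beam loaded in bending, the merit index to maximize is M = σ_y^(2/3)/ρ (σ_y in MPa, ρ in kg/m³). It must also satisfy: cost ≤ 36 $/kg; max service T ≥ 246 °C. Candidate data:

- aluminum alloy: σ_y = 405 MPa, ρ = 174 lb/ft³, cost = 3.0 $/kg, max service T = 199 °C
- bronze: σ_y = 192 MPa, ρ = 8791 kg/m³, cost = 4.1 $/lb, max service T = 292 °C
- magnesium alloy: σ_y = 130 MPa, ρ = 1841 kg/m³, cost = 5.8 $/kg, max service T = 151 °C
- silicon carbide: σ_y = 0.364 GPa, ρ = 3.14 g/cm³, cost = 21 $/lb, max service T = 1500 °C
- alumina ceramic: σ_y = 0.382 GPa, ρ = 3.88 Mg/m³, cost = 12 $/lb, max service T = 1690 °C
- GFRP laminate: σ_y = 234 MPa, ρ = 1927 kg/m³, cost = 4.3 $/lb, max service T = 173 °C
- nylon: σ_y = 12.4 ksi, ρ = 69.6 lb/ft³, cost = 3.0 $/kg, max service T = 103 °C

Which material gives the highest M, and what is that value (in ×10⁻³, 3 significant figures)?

alumina ceramic, M = 13.6×10⁻³

Screen on constraints: cost ≤ 36 $/kg; max service T ≥ 246 °C. Survivors: bronze, alumina ceramic.
In SI units:
  bronze: σ_y = 192.0 MPa, ρ = 8791 kg/m³
  alumina ceramic: σ_y = 382.0 MPa, ρ = 3880 kg/m³
  alumina ceramic: M = 13.6×10⁻³
  bronze: M = 3.79×10⁻³
Alumina ceramic has the largest M.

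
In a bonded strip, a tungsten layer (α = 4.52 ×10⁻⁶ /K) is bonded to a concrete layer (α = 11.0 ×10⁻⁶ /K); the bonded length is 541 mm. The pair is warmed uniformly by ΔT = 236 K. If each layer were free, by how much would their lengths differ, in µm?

Δα = |4.52 − 11.0|×10⁻⁶/K = 6.48×10⁻⁶/K.
ΔL_mismatch = Δα·L·ΔT = 6.48×10⁻⁶ × 541.0 mm × 236.0 K = 827 µm.

827 µm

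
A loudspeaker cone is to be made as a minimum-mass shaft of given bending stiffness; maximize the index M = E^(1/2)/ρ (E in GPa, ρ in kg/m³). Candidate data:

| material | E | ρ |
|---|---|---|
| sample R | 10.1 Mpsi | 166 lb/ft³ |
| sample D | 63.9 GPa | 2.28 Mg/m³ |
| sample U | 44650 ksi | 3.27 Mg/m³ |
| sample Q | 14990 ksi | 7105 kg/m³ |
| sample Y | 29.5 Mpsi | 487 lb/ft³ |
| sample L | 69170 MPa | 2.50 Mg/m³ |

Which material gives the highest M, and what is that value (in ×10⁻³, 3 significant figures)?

Putting every candidate on a common basis:
  sample R: E = 69.64 GPa, ρ = 2659 kg/m³
  sample D: E = 63.90 GPa, ρ = 2280 kg/m³
  sample U: E = 307.9 GPa, ρ = 3270 kg/m³
  sample Q: E = 103.4 GPa, ρ = 7105 kg/m³
  sample Y: E = 203.4 GPa, ρ = 7801 kg/m³
  sample L: E = 69.17 GPa, ρ = 2500 kg/m³
  sample U: M = 5.37×10⁻³
  sample D: M = 3.51×10⁻³
  sample L: M = 3.33×10⁻³
  sample R: M = 3.14×10⁻³
  sample Y: M = 1.83×10⁻³
  sample Q: M = 1.43×10⁻³
Highest index: sample U.

sample U, M = 5.37×10⁻³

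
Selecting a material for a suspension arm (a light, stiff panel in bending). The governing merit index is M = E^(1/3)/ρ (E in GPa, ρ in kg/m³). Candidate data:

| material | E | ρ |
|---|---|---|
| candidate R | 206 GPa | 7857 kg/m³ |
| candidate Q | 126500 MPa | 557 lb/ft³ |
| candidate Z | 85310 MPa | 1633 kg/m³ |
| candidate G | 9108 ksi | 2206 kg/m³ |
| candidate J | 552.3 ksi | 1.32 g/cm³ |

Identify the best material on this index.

Convert each candidate to consistent units, then evaluate M:
  candidate R: E = 206.0 GPa, ρ = 7857 kg/m³
  candidate Q: E = 126.5 GPa, ρ = 8922 kg/m³
  candidate Z: E = 85.31 GPa, ρ = 1633 kg/m³
  candidate G: E = 62.80 GPa, ρ = 2206 kg/m³
  candidate J: E = 3.808 GPa, ρ = 1320 kg/m³
  candidate Z: M = 2.70×10⁻³
  candidate G: M = 1.80×10⁻³
  candidate J: M = 1.18×10⁻³
  candidate R: M = 0.752×10⁻³
  candidate Q: M = 0.563×10⁻³
Highest index: candidate Z.

candidate Z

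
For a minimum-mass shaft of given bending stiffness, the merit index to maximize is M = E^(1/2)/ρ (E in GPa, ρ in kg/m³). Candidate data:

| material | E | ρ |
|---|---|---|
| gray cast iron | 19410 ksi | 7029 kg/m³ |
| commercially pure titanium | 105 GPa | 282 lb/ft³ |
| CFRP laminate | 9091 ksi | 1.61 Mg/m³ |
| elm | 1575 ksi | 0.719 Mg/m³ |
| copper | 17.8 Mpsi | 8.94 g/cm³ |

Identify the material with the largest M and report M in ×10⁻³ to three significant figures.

CFRP laminate, M = 4.92×10⁻³

After converting to SI:
  gray cast iron: E = 133.8 GPa, ρ = 7029 kg/m³
  commercially pure titanium: E = 105.0 GPa, ρ = 4517 kg/m³
  CFRP laminate: E = 62.68 GPa, ρ = 1610 kg/m³
  elm: E = 10.86 GPa, ρ = 719.0 kg/m³
  copper: E = 122.7 GPa, ρ = 8940 kg/m³
  CFRP laminate: M = 4.92×10⁻³
  elm: M = 4.58×10⁻³
  commercially pure titanium: M = 2.27×10⁻³
  gray cast iron: M = 1.65×10⁻³
  copper: M = 1.24×10⁻³
CFRP laminate ranks first.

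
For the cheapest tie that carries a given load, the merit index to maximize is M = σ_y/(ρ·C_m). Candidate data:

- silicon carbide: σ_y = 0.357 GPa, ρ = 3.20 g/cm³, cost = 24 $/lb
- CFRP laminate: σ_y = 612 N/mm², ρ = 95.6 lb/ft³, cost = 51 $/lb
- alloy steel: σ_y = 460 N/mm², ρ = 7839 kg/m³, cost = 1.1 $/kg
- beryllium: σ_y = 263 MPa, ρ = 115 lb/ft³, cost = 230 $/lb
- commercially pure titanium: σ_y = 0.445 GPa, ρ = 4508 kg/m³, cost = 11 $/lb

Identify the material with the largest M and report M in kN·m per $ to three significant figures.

alloy steel, M = 53.3 kN·m per $

After converting to SI:
  silicon carbide: σ_y = 357.0 MPa, ρ = 3200 kg/m³, cost = 52.91 $/kg
  CFRP laminate: σ_y = 612.0 MPa, ρ = 1531 kg/m³, cost = 112.4 $/kg
  alloy steel: σ_y = 460.0 MPa, ρ = 7839 kg/m³, cost = 1.100 $/kg
  beryllium: σ_y = 263.0 MPa, ρ = 1842 kg/m³, cost = 507.1 $/kg
  commercially pure titanium: σ_y = 445.0 MPa, ρ = 4508 kg/m³, cost = 24.25 $/kg
  alloy steel: M = 53.3 kN·m per $
  commercially pure titanium: M = 4.07 kN·m per $
  CFRP laminate: M = 3.55 kN·m per $
  silicon carbide: M = 2.11 kN·m per $
  beryllium: M = 0.282 kN·m per $
Highest index: alloy steel.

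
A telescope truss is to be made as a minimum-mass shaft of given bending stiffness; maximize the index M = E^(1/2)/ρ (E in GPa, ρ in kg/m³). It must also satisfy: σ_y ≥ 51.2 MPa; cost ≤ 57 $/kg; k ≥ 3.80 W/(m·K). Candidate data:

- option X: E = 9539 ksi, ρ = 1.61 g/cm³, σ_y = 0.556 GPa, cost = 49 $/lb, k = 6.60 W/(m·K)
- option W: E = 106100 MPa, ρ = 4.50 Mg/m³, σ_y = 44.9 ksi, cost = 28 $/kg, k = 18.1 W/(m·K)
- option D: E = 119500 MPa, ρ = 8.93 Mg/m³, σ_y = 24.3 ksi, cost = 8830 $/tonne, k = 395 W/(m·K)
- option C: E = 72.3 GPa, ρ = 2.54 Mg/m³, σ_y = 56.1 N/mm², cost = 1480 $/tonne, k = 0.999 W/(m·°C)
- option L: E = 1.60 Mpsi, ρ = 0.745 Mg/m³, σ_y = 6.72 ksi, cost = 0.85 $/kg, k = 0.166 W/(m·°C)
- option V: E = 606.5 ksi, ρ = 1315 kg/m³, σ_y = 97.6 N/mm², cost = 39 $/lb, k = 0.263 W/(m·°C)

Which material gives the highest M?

Screen on constraints: σ_y ≥ 51.2 MPa; cost ≤ 57 $/kg; k ≥ 3.80 W/(m·K). Survivors: option W, option D.
In SI units:
  option W: E = 106.1 GPa, ρ = 4500 kg/m³
  option D: E = 119.5 GPa, ρ = 8930 kg/m³
  option W: M = 2.29×10⁻³
  option D: M = 1.22×10⁻³
Highest index: option W.

option W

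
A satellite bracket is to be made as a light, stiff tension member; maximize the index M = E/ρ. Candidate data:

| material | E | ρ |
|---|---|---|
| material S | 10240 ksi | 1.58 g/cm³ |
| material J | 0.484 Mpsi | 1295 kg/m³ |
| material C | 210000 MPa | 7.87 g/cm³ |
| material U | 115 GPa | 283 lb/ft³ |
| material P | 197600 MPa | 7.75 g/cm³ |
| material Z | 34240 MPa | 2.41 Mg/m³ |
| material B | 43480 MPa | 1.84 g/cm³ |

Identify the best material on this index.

Putting every candidate on a common basis:
  material S: E = 70.60 GPa, ρ = 1580 kg/m³
  material J: E = 3.337 GPa, ρ = 1295 kg/m³
  material C: E = 210.0 GPa, ρ = 7870 kg/m³
  material U: E = 115.0 GPa, ρ = 4533 kg/m³
  material P: E = 197.6 GPa, ρ = 7750 kg/m³
  material Z: E = 34.24 GPa, ρ = 2410 kg/m³
  material B: E = 43.48 GPa, ρ = 1840 kg/m³
  material S: M = 44.7 MN·m/kg
  material C: M = 26.7 MN·m/kg
  material P: M = 25.5 MN·m/kg
  material U: M = 25.4 MN·m/kg
  material B: M = 23.6 MN·m/kg
  material Z: M = 14.2 MN·m/kg
  material J: M = 2.58 MN·m/kg
Material S has the largest M.

material S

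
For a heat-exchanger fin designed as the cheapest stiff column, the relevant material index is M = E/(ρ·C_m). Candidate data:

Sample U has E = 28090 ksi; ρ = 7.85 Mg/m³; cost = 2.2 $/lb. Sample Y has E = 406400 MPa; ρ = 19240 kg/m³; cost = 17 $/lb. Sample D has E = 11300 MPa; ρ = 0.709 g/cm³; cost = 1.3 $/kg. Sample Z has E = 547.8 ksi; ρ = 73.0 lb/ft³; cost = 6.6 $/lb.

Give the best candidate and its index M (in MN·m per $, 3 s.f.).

Convert each candidate to consistent units, then evaluate M:
  sample U: E = 193.7 GPa, ρ = 7850 kg/m³, cost = 4.850 $/kg
  sample Y: E = 406.4 GPa, ρ = 19240 kg/m³, cost = 37.48 $/kg
  sample D: E = 11.30 GPa, ρ = 709.0 kg/m³, cost = 1.300 $/kg
  sample Z: E = 3.777 GPa, ρ = 1169 kg/m³, cost = 14.55 $/kg
  sample D: M = 12.3 MN·m per $
  sample U: M = 5.09 MN·m per $
  sample Y: M = 0.564 MN·m per $
  sample Z: M = 0.222 MN·m per $
Sample D has the largest M.

sample D, M = 12.3 MN·m per $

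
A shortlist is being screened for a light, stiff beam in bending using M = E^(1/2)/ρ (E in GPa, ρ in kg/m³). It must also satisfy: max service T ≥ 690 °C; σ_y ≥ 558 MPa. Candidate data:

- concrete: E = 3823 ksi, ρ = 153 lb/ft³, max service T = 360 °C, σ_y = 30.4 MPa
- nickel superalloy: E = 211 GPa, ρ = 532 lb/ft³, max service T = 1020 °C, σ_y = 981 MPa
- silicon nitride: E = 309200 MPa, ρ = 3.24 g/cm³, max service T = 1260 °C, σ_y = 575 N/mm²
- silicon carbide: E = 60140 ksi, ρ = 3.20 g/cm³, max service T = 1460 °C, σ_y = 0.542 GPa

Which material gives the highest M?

silicon nitride

Screen on constraints: max service T ≥ 690 °C; σ_y ≥ 558 MPa. Survivors: nickel superalloy, silicon nitride.
Putting every candidate on a common basis:
  nickel superalloy: E = 211.0 GPa, ρ = 8522 kg/m³
  silicon nitride: E = 309.2 GPa, ρ = 3240 kg/m³
  silicon nitride: M = 5.43×10⁻³
  nickel superalloy: M = 1.70×10⁻³
The maximum is for silicon nitride.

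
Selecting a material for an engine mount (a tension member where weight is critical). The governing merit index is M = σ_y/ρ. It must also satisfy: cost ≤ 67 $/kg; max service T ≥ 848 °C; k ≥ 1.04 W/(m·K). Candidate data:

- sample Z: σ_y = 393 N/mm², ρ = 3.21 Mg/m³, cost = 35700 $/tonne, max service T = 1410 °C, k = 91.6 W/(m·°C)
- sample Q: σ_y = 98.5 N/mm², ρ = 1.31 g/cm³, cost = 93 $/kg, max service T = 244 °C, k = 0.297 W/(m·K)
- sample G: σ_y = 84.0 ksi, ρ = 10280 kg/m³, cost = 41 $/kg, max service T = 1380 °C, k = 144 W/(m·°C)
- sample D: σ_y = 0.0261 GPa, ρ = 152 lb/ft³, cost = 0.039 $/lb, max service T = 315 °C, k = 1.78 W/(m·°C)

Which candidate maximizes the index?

Screen on constraints: cost ≤ 67 $/kg; max service T ≥ 848 °C; k ≥ 1.04 W/(m·K). Survivors: sample Z, sample G.
After converting to SI:
  sample Z: σ_y = 393.0 MPa, ρ = 3210 kg/m³
  sample G: σ_y = 579.2 MPa, ρ = 10280 kg/m³
  sample Z: M = 122 kN·m/kg
  sample G: M = 56.3 kN·m/kg
Sample Z ranks first.

sample Z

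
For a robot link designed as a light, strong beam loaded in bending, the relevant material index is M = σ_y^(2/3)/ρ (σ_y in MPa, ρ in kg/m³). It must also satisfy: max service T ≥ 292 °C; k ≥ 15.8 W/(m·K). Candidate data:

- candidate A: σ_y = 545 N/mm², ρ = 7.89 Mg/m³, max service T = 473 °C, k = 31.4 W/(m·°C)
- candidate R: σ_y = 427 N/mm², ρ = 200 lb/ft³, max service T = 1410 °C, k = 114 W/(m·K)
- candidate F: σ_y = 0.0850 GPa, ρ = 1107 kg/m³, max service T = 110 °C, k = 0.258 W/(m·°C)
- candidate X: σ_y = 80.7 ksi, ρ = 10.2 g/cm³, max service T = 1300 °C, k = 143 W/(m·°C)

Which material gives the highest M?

Screen on constraints: max service T ≥ 292 °C; k ≥ 15.8 W/(m·K). Survivors: candidate A, candidate R, candidate X.
After converting to SI:
  candidate A: σ_y = 545.0 MPa, ρ = 7890 kg/m³
  candidate R: σ_y = 427.0 MPa, ρ = 3204 kg/m³
  candidate X: σ_y = 556.4 MPa, ρ = 10200 kg/m³
  candidate R: M = 17.7×10⁻³
  candidate A: M = 8.46×10⁻³
  candidate X: M = 6.63×10⁻³
Candidate R ranks first.

candidate R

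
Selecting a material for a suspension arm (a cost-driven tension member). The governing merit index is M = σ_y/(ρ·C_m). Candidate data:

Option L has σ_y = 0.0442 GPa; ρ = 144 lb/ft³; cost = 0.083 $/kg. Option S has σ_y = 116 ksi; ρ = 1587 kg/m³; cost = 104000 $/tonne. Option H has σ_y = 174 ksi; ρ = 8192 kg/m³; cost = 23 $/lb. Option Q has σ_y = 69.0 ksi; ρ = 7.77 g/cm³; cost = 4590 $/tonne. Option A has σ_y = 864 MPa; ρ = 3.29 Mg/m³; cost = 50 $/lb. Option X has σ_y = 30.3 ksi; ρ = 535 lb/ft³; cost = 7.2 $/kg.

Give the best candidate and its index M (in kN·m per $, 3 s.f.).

option L, M = 231 kN·m per $

Convert each candidate to consistent units, then evaluate M:
  option L: σ_y = 44.20 MPa, ρ = 2307 kg/m³, cost = 0.08300 $/kg
  option S: σ_y = 799.8 MPa, ρ = 1587 kg/m³, cost = 104.0 $/kg
  option H: σ_y = 1200 MPa, ρ = 8192 kg/m³, cost = 50.71 $/kg
  option Q: σ_y = 475.7 MPa, ρ = 7770 kg/m³, cost = 4.590 $/kg
  option A: σ_y = 864.0 MPa, ρ = 3290 kg/m³, cost = 110.2 $/kg
  option X: σ_y = 208.9 MPa, ρ = 8570 kg/m³, cost = 7.200 $/kg
  option L: M = 231 kN·m per $
  option Q: M = 13.3 kN·m per $
  option S: M = 4.85 kN·m per $
  option X: M = 3.39 kN·m per $
  option H: M = 2.89 kN·m per $
  option A: M = 2.38 kN·m per $
Highest index: option L.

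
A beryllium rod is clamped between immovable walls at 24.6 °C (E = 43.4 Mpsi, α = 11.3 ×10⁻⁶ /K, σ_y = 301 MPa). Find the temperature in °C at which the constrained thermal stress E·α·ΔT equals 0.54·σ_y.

E = 43.4 Mpsi = 299.2 GPa.
E·α·ΔT = 162.5 MPa ⇒ ΔT = 162.5 / (299.2×10³ × 11.3×10⁻⁶) = 48.07 K.
T = 24.6 + 48.07 = 72.67 °C.

72.7 °C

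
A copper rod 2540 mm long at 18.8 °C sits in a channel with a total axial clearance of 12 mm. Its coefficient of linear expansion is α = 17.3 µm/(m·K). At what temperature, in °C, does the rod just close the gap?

292 °C

α·L₀·ΔT = 12.0 mm ⇒ ΔT = 12.0 / (17.3×10⁻⁶ × 2540.0) = 273.1 K.
T = 18.8 + 273.1 = 291.9 °C.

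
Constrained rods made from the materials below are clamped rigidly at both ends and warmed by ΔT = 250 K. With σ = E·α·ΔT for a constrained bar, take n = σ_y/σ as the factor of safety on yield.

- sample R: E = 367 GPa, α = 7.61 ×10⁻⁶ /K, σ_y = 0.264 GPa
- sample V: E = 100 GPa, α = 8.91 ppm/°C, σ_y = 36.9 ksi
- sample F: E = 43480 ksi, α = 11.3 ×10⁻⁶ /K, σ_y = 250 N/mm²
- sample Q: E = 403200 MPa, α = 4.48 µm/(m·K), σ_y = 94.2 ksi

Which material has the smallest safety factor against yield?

With everything in SI (GPa, ×10⁻⁶/K, MPa):
  sample R: E = 367.0, α = 7.61, σ_y = 264.0 → σ = 698 MPa, n = 0.378
  sample V: E = 100.0, α = 8.91, σ_y = 254.4 → σ = 223 MPa, n = 1.14
  sample F: E = 299.8, α = 11.3, σ_y = 250.0 → σ = 847 MPa, n = 0.295
  sample Q: E = 403.2, α = 4.48, σ_y = 649.5 → σ = 452 MPa, n = 1.44
The minimum is sample F at n = 0.295.

sample F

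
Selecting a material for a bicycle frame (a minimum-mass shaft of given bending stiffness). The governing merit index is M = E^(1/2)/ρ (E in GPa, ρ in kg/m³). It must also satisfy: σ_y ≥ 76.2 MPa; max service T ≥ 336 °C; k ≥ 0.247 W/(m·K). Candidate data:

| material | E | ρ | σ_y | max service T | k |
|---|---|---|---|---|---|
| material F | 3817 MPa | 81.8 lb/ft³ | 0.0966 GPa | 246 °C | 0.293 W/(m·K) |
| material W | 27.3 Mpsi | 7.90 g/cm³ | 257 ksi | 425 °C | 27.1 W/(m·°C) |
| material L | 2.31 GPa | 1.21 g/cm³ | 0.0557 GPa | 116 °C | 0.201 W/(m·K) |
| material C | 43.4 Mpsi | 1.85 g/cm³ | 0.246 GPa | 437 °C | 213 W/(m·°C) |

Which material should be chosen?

material C

Screen on constraints: σ_y ≥ 76.2 MPa; max service T ≥ 336 °C; k ≥ 0.247 W/(m·K). Survivors: material W, material C.
After converting to SI:
  material W: E = 188.2 GPa, ρ = 7900 kg/m³
  material C: E = 299.2 GPa, ρ = 1850 kg/m³
  material C: M = 9.35×10⁻³
  material W: M = 1.74×10⁻³
Highest index: material C.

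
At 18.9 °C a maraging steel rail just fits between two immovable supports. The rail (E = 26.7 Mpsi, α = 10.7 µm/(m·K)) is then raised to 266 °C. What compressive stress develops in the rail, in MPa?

487 MPa

E = 26.7 Mpsi = 184.1 GPa.
ΔT = 247.1 K. Constrained thermal stress σ = E·α·ΔT = 184.1×10³ MPa × 10.7×10⁻⁶ × 247.1 = 487 MPa (compressive).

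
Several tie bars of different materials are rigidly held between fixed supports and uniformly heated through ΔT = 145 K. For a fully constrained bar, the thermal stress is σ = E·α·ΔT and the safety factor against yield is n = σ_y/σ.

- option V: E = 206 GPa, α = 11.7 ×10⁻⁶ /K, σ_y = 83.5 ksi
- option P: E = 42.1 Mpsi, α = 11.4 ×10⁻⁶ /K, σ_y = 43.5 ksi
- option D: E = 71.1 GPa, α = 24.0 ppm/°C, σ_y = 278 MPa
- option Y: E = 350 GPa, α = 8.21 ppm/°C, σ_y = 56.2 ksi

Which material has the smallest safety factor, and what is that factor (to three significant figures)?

In consistent units (E in GPa, α in ×10⁻⁶/K, σ_y in MPa):
  option V: E = 206.0, α = 11.7, σ_y = 575.7 → σ = 349 MPa, n = 1.65
  option P: E = 290.3, α = 11.4, σ_y = 299.9 → σ = 480 MPa, n = 0.625
  option D: E = 71.10, α = 24.0, σ_y = 278.0 → σ = 247 MPa, n = 1.12
  option Y: E = 350.0, α = 8.21, σ_y = 387.5 → σ = 417 MPa, n = 0.930
Smallest n: option P with n = 0.625.

option P, n = 0.625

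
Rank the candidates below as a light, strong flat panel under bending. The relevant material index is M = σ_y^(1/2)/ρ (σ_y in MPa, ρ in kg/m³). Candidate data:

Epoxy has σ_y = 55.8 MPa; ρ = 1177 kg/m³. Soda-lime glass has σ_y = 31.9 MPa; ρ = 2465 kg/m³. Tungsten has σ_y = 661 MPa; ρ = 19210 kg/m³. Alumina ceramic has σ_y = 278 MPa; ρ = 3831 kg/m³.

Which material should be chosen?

epoxy

Evaluate M for each candidate:
  epoxy: M = 6.35×10⁻³
  alumina ceramic: M = 4.35×10⁻³
  soda-lime glass: M = 2.29×10⁻³
  tungsten: M = 1.34×10⁻³
Epoxy has the largest M.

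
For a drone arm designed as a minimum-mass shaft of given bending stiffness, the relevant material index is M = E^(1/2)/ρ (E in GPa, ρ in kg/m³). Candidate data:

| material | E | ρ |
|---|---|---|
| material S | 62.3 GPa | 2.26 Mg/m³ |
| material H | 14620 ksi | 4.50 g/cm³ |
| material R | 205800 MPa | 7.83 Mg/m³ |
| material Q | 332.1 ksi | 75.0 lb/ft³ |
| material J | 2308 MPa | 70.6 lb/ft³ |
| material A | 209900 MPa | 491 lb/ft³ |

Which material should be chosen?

After converting to SI:
  material S: E = 62.30 GPa, ρ = 2260 kg/m³
  material H: E = 100.8 GPa, ρ = 4500 kg/m³
  material R: E = 205.8 GPa, ρ = 7830 kg/m³
  material Q: E = 2.290 GPa, ρ = 1201 kg/m³
  material J: E = 2.308 GPa, ρ = 1131 kg/m³
  material A: E = 209.9 GPa, ρ = 7865 kg/m³
  material S: M = 3.49×10⁻³
  material H: M = 2.23×10⁻³
  material A: M = 1.84×10⁻³
  material R: M = 1.83×10⁻³
  material J: M = 1.34×10⁻³
  material Q: M = 1.26×10⁻³
Material S has the largest M.

material S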